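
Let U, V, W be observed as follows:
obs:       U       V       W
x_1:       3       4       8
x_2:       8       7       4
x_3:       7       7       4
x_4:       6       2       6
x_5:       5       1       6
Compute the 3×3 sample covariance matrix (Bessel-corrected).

Step 1 — column means:
  mean(U) = (3 + 8 + 7 + 6 + 5) / 5 = 29/5 = 5.8
  mean(V) = (4 + 7 + 7 + 2 + 1) / 5 = 21/5 = 4.2
  mean(W) = (8 + 4 + 4 + 6 + 6) / 5 = 28/5 = 5.6

Step 2 — sample covariance S[i,j] = (1/(n-1)) · Σ_k (x_{k,i} - mean_i) · (x_{k,j} - mean_j), with n-1 = 4.
  S[U,U] = ((-2.8)·(-2.8) + (2.2)·(2.2) + (1.2)·(1.2) + (0.2)·(0.2) + (-0.8)·(-0.8)) / 4 = 14.8/4 = 3.7
  S[U,V] = ((-2.8)·(-0.2) + (2.2)·(2.8) + (1.2)·(2.8) + (0.2)·(-2.2) + (-0.8)·(-3.2)) / 4 = 12.2/4 = 3.05
  S[U,W] = ((-2.8)·(2.4) + (2.2)·(-1.6) + (1.2)·(-1.6) + (0.2)·(0.4) + (-0.8)·(0.4)) / 4 = -12.4/4 = -3.1
  S[V,V] = ((-0.2)·(-0.2) + (2.8)·(2.8) + (2.8)·(2.8) + (-2.2)·(-2.2) + (-3.2)·(-3.2)) / 4 = 30.8/4 = 7.7
  S[V,W] = ((-0.2)·(2.4) + (2.8)·(-1.6) + (2.8)·(-1.6) + (-2.2)·(0.4) + (-3.2)·(0.4)) / 4 = -11.6/4 = -2.9
  S[W,W] = ((2.4)·(2.4) + (-1.6)·(-1.6) + (-1.6)·(-1.6) + (0.4)·(0.4) + (0.4)·(0.4)) / 4 = 11.2/4 = 2.8

S is symmetric (S[j,i] = S[i,j]). Assembling:

S = [[3.7, 3.05, -3.1],
 [3.05, 7.7, -2.9],
 [-3.1, -2.9, 2.8]]


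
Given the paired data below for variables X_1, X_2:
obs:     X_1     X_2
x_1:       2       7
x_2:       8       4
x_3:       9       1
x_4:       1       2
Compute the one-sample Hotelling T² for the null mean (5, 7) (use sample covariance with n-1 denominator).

Step 1 — sample mean vector:
  mean(X_1) = (2 + 8 + 9 + 1) / 4 = 20/4 = 5
  mean(X_2) = (7 + 4 + 1 + 2) / 4 = 14/4 = 3.5
  x̄ = (5, 3.5),  deviation x̄ - mu_0 = (5, 3.5) - (5, 7) = (0, -3.5).

Step 2 — sample covariance matrix, S[i,j] = (1/(n-1)) · Σ_k (x_{k,i} - mean_i) · (x_{k,j} - mean_j), divisor n-1 = 3:
  S[X_1,X_1] = ((-3)·(-3) + (3)·(3) + (4)·(4) + (-4)·(-4)) / 3 = 50/3 = 16.6667
  S[X_1,X_2] = ((-3)·(3.5) + (3)·(0.5) + (4)·(-2.5) + (-4)·(-1.5)) / 3 = -13/3 = -4.3333
  S[X_2,X_2] = ((3.5)·(3.5) + (0.5)·(0.5) + (-2.5)·(-2.5) + (-1.5)·(-1.5)) / 3 = 21/3 = 7
  S = [[16.6667, -4.3333],
 [-4.3333, 7]].

Step 3 — invert S. det(S) = 16.6667·7 - (-4.3333)² = 97.8889.
  S^{-1} = (1/det) · [[d, -b], [-b, a]] = [[0.0715, 0.0443],
 [0.0443, 0.1703]].

Step 4 — quadratic form (x̄ - mu_0)^T · S^{-1} · (x̄ - mu_0):
  S^{-1} · (x̄ - mu_0) = (-0.1549, -0.5959),
  (x̄ - mu_0)^T · [...] = (0)·(-0.1549) + (-3.5)·(-0.5959) = 2.0857.

Step 5 — scale by n: T² = 4 · 2.0857 = 8.3428.

T² ≈ 8.3428


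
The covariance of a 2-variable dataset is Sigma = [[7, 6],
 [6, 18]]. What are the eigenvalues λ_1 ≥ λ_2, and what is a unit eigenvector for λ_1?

Step 1 — characteristic polynomial of 2×2 Sigma:
  det(Sigma - λI) = λ² - trace · λ + det = 0.
  trace = 7 + 18 = 25, det = 7·18 - (6)² = 90.
Step 2 — discriminant:
  Δ = trace² - 4·det = 625 - 360 = 265.
Step 3 — eigenvalues:
  λ = (trace ± √Δ)/2 = (25 ± 16.2788)/2,
  λ_1 = 20.6394,  λ_2 = 4.3606.

Step 4 — unit eigenvector for λ_1: solve (Sigma - λ_1 I)v = 0. First row:
  (7 - 20.6394)·v_x + (6)·v_y = 0, i.e. (-13.6394)·v_x + (6)·v_y = 0,
  so v ∝ (b, λ_1 - a) = (6, 13.6394) = u.
  ||u|| = √((6)² + (13.6394)²) = √(222.0335) ≈ 14.9008,
  v_1 = u/||u|| ≈ (0.4027, 0.9153) (||v_1|| = 1).

λ_1 = 20.6394,  λ_2 = 4.3606;  v_1 ≈ (0.4027, 0.9153)


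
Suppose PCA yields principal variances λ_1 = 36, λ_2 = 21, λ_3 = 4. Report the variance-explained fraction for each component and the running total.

Step 1 — total variance = trace(Sigma) = Σ λ_i = 36 + 21 + 4 = 61.

Step 2 — fraction explained by component i = λ_i / Σ λ:
  PC1: 36/61 = 0.5902
  PC2: 21/61 = 0.3443
  PC3: 4/61 = 0.0656

Step 3 — cumulative fraction after k components = (λ_1 + ... + λ_k) / Σ λ:
  k = 1: 36/61 = 0.5902
  k = 2: (36 + 21)/61 = 57/61 = 0.9344
  k = 3: (36 + 21 + 4)/61 = 61/61 = 1

Summary (fraction, with percent):

explained: PC1 0.5902 (59.02%), PC2 0.3443 (34.43%), PC3 0.0656 (6.56%);  cumulative: 0.5902, 0.9344, 1


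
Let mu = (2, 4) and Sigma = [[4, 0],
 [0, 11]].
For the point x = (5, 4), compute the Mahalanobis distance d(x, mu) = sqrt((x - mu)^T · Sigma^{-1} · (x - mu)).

Step 1 — centre the observation: (x - mu) = (3, 0).

Step 2 — invert Sigma. det(Sigma) = 4·11 - (0)² = 44.
  Sigma^{-1} = (1/det) · [[d, -b], [-b, a]] = [[0.25, 0],
 [0, 0.0909]].

Step 3 — form the quadratic (x - mu)^T · Sigma^{-1} · (x - mu):
  Sigma^{-1} · (x - mu) = (0.75, 0).
  (x - mu)^T · [Sigma^{-1} · (x - mu)] = (3)·(0.75) + (0)·(0) = 2.25.

Step 4 — take square root: d = √(2.25) ≈ 1.5.

d(x, mu) = √(2.25) ≈ 1.5


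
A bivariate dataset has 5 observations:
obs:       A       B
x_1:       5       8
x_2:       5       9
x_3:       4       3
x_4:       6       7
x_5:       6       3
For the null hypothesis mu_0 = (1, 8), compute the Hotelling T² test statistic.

Step 1 — sample mean vector:
  mean(A) = (5 + 5 + 4 + 6 + 6) / 5 = 26/5 = 5.2
  mean(B) = (8 + 9 + 3 + 7 + 3) / 5 = 30/5 = 6
  x̄ = (5.2, 6),  deviation x̄ - mu_0 = (5.2, 6) - (1, 8) = (4.2, -2).

Step 2 — sample covariance matrix, S[i,j] = (1/(n-1)) · Σ_k (x_{k,i} - mean_i) · (x_{k,j} - mean_j), divisor n-1 = 4:
  S[A,A] = ((-0.2)·(-0.2) + (-0.2)·(-0.2) + (-1.2)·(-1.2) + (0.8)·(0.8) + (0.8)·(0.8)) / 4 = 2.8/4 = 0.7
  S[A,B] = ((-0.2)·(2) + (-0.2)·(3) + (-1.2)·(-3) + (0.8)·(1) + (0.8)·(-3)) / 4 = 1/4 = 0.25
  S[B,B] = ((2)·(2) + (3)·(3) + (-3)·(-3) + (1)·(1) + (-3)·(-3)) / 4 = 32/4 = 8
  S = [[0.7, 0.25],
 [0.25, 8]].

Step 3 — invert S. det(S) = 0.7·8 - (0.25)² = 5.5375.
  S^{-1} = (1/det) · [[d, -b], [-b, a]] = [[1.4447, -0.0451],
 [-0.0451, 0.1264]].

Step 4 — quadratic form (x̄ - mu_0)^T · S^{-1} · (x̄ - mu_0):
  S^{-1} · (x̄ - mu_0) = (6.158, -0.4424),
  (x̄ - mu_0)^T · [...] = (4.2)·(6.158) + (-2)·(-0.4424) = 26.7485.

Step 5 — scale by n: T² = 5 · 26.7485 = 133.7427.

T² ≈ 133.7427


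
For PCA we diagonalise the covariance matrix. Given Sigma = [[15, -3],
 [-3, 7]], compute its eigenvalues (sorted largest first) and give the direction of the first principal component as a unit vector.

Step 1 — characteristic polynomial of 2×2 Sigma:
  det(Sigma - λI) = λ² - trace · λ + det = 0.
  trace = 15 + 7 = 22, det = 15·7 - (-3)² = 96.
Step 2 — discriminant:
  Δ = trace² - 4·det = 484 - 384 = 100.
Step 3 — eigenvalues:
  λ = (trace ± √Δ)/2 = (22 ± 10)/2,
  λ_1 = 16,  λ_2 = 6.

Step 4 — unit eigenvector for λ_1: solve (Sigma - λ_1 I)v = 0. First row:
  (15 - 16)·v_x + (-3)·v_y = 0, i.e. (-1)·v_x + (-3)·v_y = 0,
  so v ∝ (b, λ_1 - a) = (-3, 1); multiply by -1 so the first entry is positive: u = (3, -1).
  ||u|| = √((3)² + (-1)²) = √(10) ≈ 3.1623,
  v_1 = u/||u|| ≈ (0.9487, -0.3162) (||v_1|| = 1).

λ_1 = 16,  λ_2 = 6;  v_1 ≈ (0.9487, -0.3162)


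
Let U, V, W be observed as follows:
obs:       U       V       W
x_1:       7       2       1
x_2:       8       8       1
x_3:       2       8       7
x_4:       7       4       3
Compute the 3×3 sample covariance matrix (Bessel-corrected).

Step 1 — column means:
  mean(U) = (7 + 8 + 2 + 7) / 4 = 24/4 = 6
  mean(V) = (2 + 8 + 8 + 4) / 4 = 22/4 = 5.5
  mean(W) = (1 + 1 + 7 + 3) / 4 = 12/4 = 3

Step 2 — sample covariance S[i,j] = (1/(n-1)) · Σ_k (x_{k,i} - mean_i) · (x_{k,j} - mean_j), with n-1 = 3.
  S[U,U] = ((1)·(1) + (2)·(2) + (-4)·(-4) + (1)·(1)) / 3 = 22/3 = 7.3333
  S[U,V] = ((1)·(-3.5) + (2)·(2.5) + (-4)·(2.5) + (1)·(-1.5)) / 3 = -10/3 = -3.3333
  S[U,W] = ((1)·(-2) + (2)·(-2) + (-4)·(4) + (1)·(0)) / 3 = -22/3 = -7.3333
  S[V,V] = ((-3.5)·(-3.5) + (2.5)·(2.5) + (2.5)·(2.5) + (-1.5)·(-1.5)) / 3 = 27/3 = 9
  S[V,W] = ((-3.5)·(-2) + (2.5)·(-2) + (2.5)·(4) + (-1.5)·(0)) / 3 = 12/3 = 4
  S[W,W] = ((-2)·(-2) + (-2)·(-2) + (4)·(4) + (0)·(0)) / 3 = 24/3 = 8

S is symmetric (S[j,i] = S[i,j]). Assembling:

S = [[7.3333, -3.3333, -7.3333],
 [-3.3333, 9, 4],
 [-7.3333, 4, 8]]


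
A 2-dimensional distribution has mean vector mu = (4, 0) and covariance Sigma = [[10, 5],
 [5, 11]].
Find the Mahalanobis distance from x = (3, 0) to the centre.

Step 1 — centre the observation: (x - mu) = (-1, 0).

Step 2 — invert Sigma. det(Sigma) = 10·11 - (5)² = 85.
  Sigma^{-1} = (1/det) · [[d, -b], [-b, a]] = [[0.1294, -0.0588],
 [-0.0588, 0.1176]].

Step 3 — form the quadratic (x - mu)^T · Sigma^{-1} · (x - mu):
  Sigma^{-1} · (x - mu) = (-0.1294, 0.0588).
  (x - mu)^T · [Sigma^{-1} · (x - mu)] = (-1)·(-0.1294) + (0)·(0.0588) = 0.1294.

Step 4 — take square root: d = √(0.1294) ≈ 0.3597.

d(x, mu) = √(0.1294) ≈ 0.3597


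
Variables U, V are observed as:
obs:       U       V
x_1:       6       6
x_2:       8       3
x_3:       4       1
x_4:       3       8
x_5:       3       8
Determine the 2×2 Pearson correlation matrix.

Step 1 — column means:
  mean(U) = (6 + 8 + 4 + 3 + 3) / 5 = 24/5 = 4.8
  mean(V) = (6 + 3 + 1 + 8 + 8) / 5 = 26/5 = 5.2

Step 2 — sample variances and covariances s[i,j] = (1/(n-1)) · Σ_k (x_{k,i} - mean_i) · (x_{k,j} - mean_j), with n-1 = 4:
  s[U,U] = ((1.2)·(1.2) + (3.2)·(3.2) + (-0.8)·(-0.8) + (-1.8)·(-1.8) + (-1.8)·(-1.8)) / 4 = 18.8/4 = 4.7
  s[U,V] = ((1.2)·(0.8) + (3.2)·(-2.2) + (-0.8)·(-4.2) + (-1.8)·(2.8) + (-1.8)·(2.8)) / 4 = -12.8/4 = -3.2
  s[V,V] = ((0.8)·(0.8) + (-2.2)·(-2.2) + (-4.2)·(-4.2) + (2.8)·(2.8) + (2.8)·(2.8)) / 4 = 38.8/4 = 9.7
  Sample standard deviations s_i = √(s[i,i]):
  s(U) = √(4.7) = 2.1679
  s(V) = √(9.7) = 3.1145

Step 3 — r_{ij} = s_{ij} / (s_i · s_j):
  r[U,U] = 1 (diagonal).
  r[U,V] = -3.2 / (2.1679 · 3.1145) = -3.2 / 6.752 = -0.4739
  r[V,V] = 1 (diagonal).

R is symmetric with unit diagonal. Assembling:

R = [[1, -0.4739],
 [-0.4739, 1]]


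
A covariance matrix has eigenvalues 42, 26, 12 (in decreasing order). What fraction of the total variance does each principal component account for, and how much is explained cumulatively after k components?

Step 1 — total variance = trace(Sigma) = Σ λ_i = 42 + 26 + 12 = 80.

Step 2 — fraction explained by component i = λ_i / Σ λ:
  PC1: 42/80 = 0.525
  PC2: 26/80 = 0.325
  PC3: 12/80 = 0.15

Step 3 — cumulative fraction after k components = (λ_1 + ... + λ_k) / Σ λ:
  k = 1: 42/80 = 0.525
  k = 2: (42 + 26)/80 = 68/80 = 0.85
  k = 3: (42 + 26 + 12)/80 = 80/80 = 1

Summary (fraction, with percent):

explained: PC1 0.525 (52.5%), PC2 0.325 (32.5%), PC3 0.15 (15%);  cumulative: 0.525, 0.85, 1


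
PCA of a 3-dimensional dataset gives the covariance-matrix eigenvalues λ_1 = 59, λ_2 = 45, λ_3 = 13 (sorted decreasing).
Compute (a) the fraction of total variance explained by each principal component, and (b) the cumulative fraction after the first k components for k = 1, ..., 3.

Step 1 — total variance = trace(Sigma) = Σ λ_i = 59 + 45 + 13 = 117.

Step 2 — fraction explained by component i = λ_i / Σ λ:
  PC1: 59/117 = 0.5043
  PC2: 45/117 = 0.3846
  PC3: 13/117 = 0.1111

Step 3 — cumulative fraction after k components = (λ_1 + ... + λ_k) / Σ λ:
  k = 1: 59/117 = 0.5043
  k = 2: (59 + 45)/117 = 104/117 = 0.8889
  k = 3: (59 + 45 + 13)/117 = 117/117 = 1

Summary (fraction, with percent):

explained: PC1 0.5043 (50.43%), PC2 0.3846 (38.46%), PC3 0.1111 (11.11%);  cumulative: 0.5043, 0.8889, 1


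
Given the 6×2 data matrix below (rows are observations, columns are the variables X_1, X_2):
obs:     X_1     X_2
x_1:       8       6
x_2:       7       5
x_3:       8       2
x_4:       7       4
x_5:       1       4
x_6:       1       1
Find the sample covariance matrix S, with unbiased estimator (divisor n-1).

Step 1 — column means:
  mean(X_1) = (8 + 7 + 8 + 7 + 1 + 1) / 6 = 32/6 = 5.3333
  mean(X_2) = (6 + 5 + 2 + 4 + 4 + 1) / 6 = 22/6 = 3.6667

Step 2 — sample covariance S[i,j] = (1/(n-1)) · Σ_k (x_{k,i} - mean_i) · (x_{k,j} - mean_j), with n-1 = 5.
  S[X_1,X_1] = ((2.6667)·(2.6667) + (1.6667)·(1.6667) + (2.6667)·(2.6667) + (1.6667)·(1.6667) + (-4.3333)·(-4.3333) + (-4.3333)·(-4.3333)) / 5 = 57.3333/5 = 11.4667
  S[X_1,X_2] = ((2.6667)·(2.3333) + (1.6667)·(1.3333) + (2.6667)·(-1.6667) + (1.6667)·(0.3333) + (-4.3333)·(0.3333) + (-4.3333)·(-2.6667)) / 5 = 14.6667/5 = 2.9333
  S[X_2,X_2] = ((2.3333)·(2.3333) + (1.3333)·(1.3333) + (-1.6667)·(-1.6667) + (0.3333)·(0.3333) + (0.3333)·(0.3333) + (-2.6667)·(-2.6667)) / 5 = 17.3333/5 = 3.4667

S is symmetric (S[j,i] = S[i,j]). Assembling:

S = [[11.4667, 2.9333],
 [2.9333, 3.4667]]


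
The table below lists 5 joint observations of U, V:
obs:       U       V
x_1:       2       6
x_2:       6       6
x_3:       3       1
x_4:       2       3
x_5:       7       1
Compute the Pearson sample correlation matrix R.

Step 1 — column means:
  mean(U) = (2 + 6 + 3 + 2 + 7) / 5 = 20/5 = 4
  mean(V) = (6 + 6 + 1 + 3 + 1) / 5 = 17/5 = 3.4

Step 2 — sample variances and covariances s[i,j] = (1/(n-1)) · Σ_k (x_{k,i} - mean_i) · (x_{k,j} - mean_j), with n-1 = 4:
  s[U,U] = ((-2)·(-2) + (2)·(2) + (-1)·(-1) + (-2)·(-2) + (3)·(3)) / 4 = 22/4 = 5.5
  s[U,V] = ((-2)·(2.6) + (2)·(2.6) + (-1)·(-2.4) + (-2)·(-0.4) + (3)·(-2.4)) / 4 = -4/4 = -1
  s[V,V] = ((2.6)·(2.6) + (2.6)·(2.6) + (-2.4)·(-2.4) + (-0.4)·(-0.4) + (-2.4)·(-2.4)) / 4 = 25.2/4 = 6.3
  Sample standard deviations s_i = √(s[i,i]):
  s(U) = √(5.5) = 2.3452
  s(V) = √(6.3) = 2.51

Step 3 — r_{ij} = s_{ij} / (s_i · s_j):
  r[U,U] = 1 (diagonal).
  r[U,V] = -1 / (2.3452 · 2.51) = -1 / 5.8864 = -0.1699
  r[V,V] = 1 (diagonal).

R is symmetric with unit diagonal. Assembling:

R = [[1, -0.1699],
 [-0.1699, 1]]


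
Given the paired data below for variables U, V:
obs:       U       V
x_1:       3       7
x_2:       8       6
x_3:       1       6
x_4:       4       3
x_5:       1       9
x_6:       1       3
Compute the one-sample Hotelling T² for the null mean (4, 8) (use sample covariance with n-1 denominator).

Step 1 — sample mean vector:
  mean(U) = (3 + 8 + 1 + 4 + 1 + 1) / 6 = 18/6 = 3
  mean(V) = (7 + 6 + 6 + 3 + 9 + 3) / 6 = 34/6 = 5.6667
  x̄ = (3, 5.6667),  deviation x̄ - mu_0 = (3, 5.6667) - (4, 8) = (-1, -2.3333).

Step 2 — sample covariance matrix, S[i,j] = (1/(n-1)) · Σ_k (x_{k,i} - mean_i) · (x_{k,j} - mean_j), divisor n-1 = 5:
  S[U,U] = ((0)·(0) + (5)·(5) + (-2)·(-2) + (1)·(1) + (-2)·(-2) + (-2)·(-2)) / 5 = 38/5 = 7.6
  S[U,V] = ((0)·(1.3333) + (5)·(0.3333) + (-2)·(0.3333) + (1)·(-2.6667) + (-2)·(3.3333) + (-2)·(-2.6667)) / 5 = -3/5 = -0.6
  S[V,V] = ((1.3333)·(1.3333) + (0.3333)·(0.3333) + (0.3333)·(0.3333) + (-2.6667)·(-2.6667) + (3.3333)·(3.3333) + (-2.6667)·(-2.6667)) / 5 = 27.3333/5 = 5.4667
  S = [[7.6, -0.6],
 [-0.6, 5.4667]].

Step 3 — invert S. det(S) = 7.6·5.4667 - (-0.6)² = 41.1867.
  S^{-1} = (1/det) · [[d, -b], [-b, a]] = [[0.1327, 0.0146],
 [0.0146, 0.1845]].

Step 4 — quadratic form (x̄ - mu_0)^T · S^{-1} · (x̄ - mu_0):
  S^{-1} · (x̄ - mu_0) = (-0.1667, -0.4451),
  (x̄ - mu_0)^T · [...] = (-1)·(-0.1667) + (-2.3333)·(-0.4451) = 1.2054.

Step 5 — scale by n: T² = 6 · 1.2054 = 7.2321.

T² ≈ 7.2321


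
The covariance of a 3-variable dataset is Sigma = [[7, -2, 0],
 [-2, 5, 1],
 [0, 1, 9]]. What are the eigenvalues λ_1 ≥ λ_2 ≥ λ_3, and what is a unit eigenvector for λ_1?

Step 1 — characteristic polynomial p(λ) = det(λI - Sigma) = λ³ - tr·λ² + c_1·λ - det, where tr = trace, c_1 = sum of the principal 2×2 minors, det = det(Sigma):
  tr = 7 + 5 + 9 = 21,
  c_1 = (7·5 - (-2)²) + (7·9 - (0)²) + (5·9 - (1)²) = 31 + 63 + 44 = 138,
  det = 7·(5·9 - (1)²) - (-2)·((-2)·9 - (1)·(0)) + (0)·((-2)·(1) - 5·(0)) = 7·(44) - (-2)·(-18) + (0)·(-2) = 272.
  So p(λ) = λ³ - 21λ² + 138λ - 272.
Step 2 — look for an integer root (rational root theorem: any rational root is an integer divisor of 272). Testing λ = 8:
  p(8) = 512 - 1344 + 1104 - 272 = 0  ✓
  Dividing out (λ - 8): p(λ) = (λ - 8)(λ² - 13λ + 34).
Step 3 — remaining eigenvalues from the quadratic λ² - 13λ + 34 = 0:
  Δ = 13² - 4·34 = 169 - 136 = 33,  λ = (13 ± √33)/2 = (13 ± 5.7446)/2 ≈ 9.3723 or 3.6277.
  Sorted: λ_1 = 9.3723,  λ_2 = 8,  λ_3 = 3.6277  (check: sum = 21 = tr ✓).

Step 4 — unit eigenvector for λ_1 ≈ 9.3723: v spans the null space of (Sigma - λ_1 I), whose rows are
  r_1 = (-2.3723, -2, 0),  r_2 = (-2, -4.3723, 1),  r_3 = (0, 1, -0.3723).
  v is orthogonal to every row, so take v ∝ r_1 × r_2 = ((-2)·(1) - (0)·(-4.3723), (0)·(-2) - (-2.3723)·(1), (-2.3723)·(-4.3723) - (-2)·(-2)) ≈ (-2, 2.3723, 6.3723).
  Rescale (multiply by -1 so the first nonzero entry is positive): u = (2, -2.3723, -6.3723).
  ||u|| = √((2)² + (-2.3723)² + (-6.3723)²) = √(50.2337) ≈ 7.0876,  v_1 = u/||u|| ≈ (0.2822, -0.3347, -0.8991) (||v_1|| = 1).

λ_1 = 9.3723,  λ_2 = 8,  λ_3 = 3.6277;  v_1 ≈ (0.2822, -0.3347, -0.8991)


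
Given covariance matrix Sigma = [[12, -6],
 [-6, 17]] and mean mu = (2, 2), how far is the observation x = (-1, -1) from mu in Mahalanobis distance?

Step 1 — centre the observation: (x - mu) = (-3, -3).

Step 2 — invert Sigma. det(Sigma) = 12·17 - (-6)² = 168.
  Sigma^{-1} = (1/det) · [[d, -b], [-b, a]] = [[0.1012, 0.0357],
 [0.0357, 0.0714]].

Step 3 — form the quadratic (x - mu)^T · Sigma^{-1} · (x - mu):
  Sigma^{-1} · (x - mu) = (-0.4107, -0.3214).
  (x - mu)^T · [Sigma^{-1} · (x - mu)] = (-3)·(-0.4107) + (-3)·(-0.3214) = 2.1964.

Step 4 — take square root: d = √(2.1964) ≈ 1.482.

d(x, mu) = √(2.1964) ≈ 1.482


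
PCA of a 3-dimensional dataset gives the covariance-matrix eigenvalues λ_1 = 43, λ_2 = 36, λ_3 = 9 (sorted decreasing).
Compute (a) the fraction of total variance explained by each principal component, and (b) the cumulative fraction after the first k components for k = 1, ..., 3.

Step 1 — total variance = trace(Sigma) = Σ λ_i = 43 + 36 + 9 = 88.

Step 2 — fraction explained by component i = λ_i / Σ λ:
  PC1: 43/88 = 0.4886
  PC2: 36/88 = 0.4091
  PC3: 9/88 = 0.1023

Step 3 — cumulative fraction after k components = (λ_1 + ... + λ_k) / Σ λ:
  k = 1: 43/88 = 0.4886
  k = 2: (43 + 36)/88 = 79/88 = 0.8977
  k = 3: (43 + 36 + 9)/88 = 88/88 = 1

Summary (fraction, with percent):

explained: PC1 0.4886 (48.86%), PC2 0.4091 (40.91%), PC3 0.1023 (10.23%);  cumulative: 0.4886, 0.8977, 1


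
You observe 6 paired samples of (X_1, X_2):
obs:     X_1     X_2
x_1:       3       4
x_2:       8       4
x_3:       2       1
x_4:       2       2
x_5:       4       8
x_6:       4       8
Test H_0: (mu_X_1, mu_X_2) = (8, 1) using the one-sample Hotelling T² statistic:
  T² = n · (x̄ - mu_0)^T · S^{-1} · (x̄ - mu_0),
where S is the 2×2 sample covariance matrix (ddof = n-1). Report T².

Step 1 — sample mean vector:
  mean(X_1) = (3 + 8 + 2 + 2 + 4 + 4) / 6 = 23/6 = 3.8333
  mean(X_2) = (4 + 4 + 1 + 2 + 8 + 8) / 6 = 27/6 = 4.5
  x̄ = (3.8333, 4.5),  deviation x̄ - mu_0 = (3.8333, 4.5) - (8, 1) = (-4.1667, 3.5).

Step 2 — sample covariance matrix, S[i,j] = (1/(n-1)) · Σ_k (x_{k,i} - mean_i) · (x_{k,j} - mean_j), divisor n-1 = 5:
  S[X_1,X_1] = ((-0.8333)·(-0.8333) + (4.1667)·(4.1667) + (-1.8333)·(-1.8333) + (-1.8333)·(-1.8333) + (0.1667)·(0.1667) + (0.1667)·(0.1667)) / 5 = 24.8333/5 = 4.9667
  S[X_1,X_2] = ((-0.8333)·(-0.5) + (4.1667)·(-0.5) + (-1.8333)·(-3.5) + (-1.8333)·(-2.5) + (0.1667)·(3.5) + (0.1667)·(3.5)) / 5 = 10.5/5 = 2.1
  S[X_2,X_2] = ((-0.5)·(-0.5) + (-0.5)·(-0.5) + (-3.5)·(-3.5) + (-2.5)·(-2.5) + (3.5)·(3.5) + (3.5)·(3.5)) / 5 = 43.5/5 = 8.7
  S = [[4.9667, 2.1],
 [2.1, 8.7]].

Step 3 — invert S. det(S) = 4.9667·8.7 - (2.1)² = 38.8.
  S^{-1} = (1/det) · [[d, -b], [-b, a]] = [[0.2242, -0.0541],
 [-0.0541, 0.128]].

Step 4 — quadratic form (x̄ - mu_0)^T · S^{-1} · (x̄ - mu_0):
  S^{-1} · (x̄ - mu_0) = (-1.1237, 0.6735),
  (x̄ - mu_0)^T · [...] = (-4.1667)·(-1.1237) + (3.5)·(0.6735) = 7.0395.

Step 5 — scale by n: T² = 6 · 7.0395 = 42.2371.

T² ≈ 42.2371


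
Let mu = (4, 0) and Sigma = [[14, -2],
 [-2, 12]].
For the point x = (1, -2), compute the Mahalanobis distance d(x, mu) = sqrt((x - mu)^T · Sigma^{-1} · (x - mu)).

Step 1 — centre the observation: (x - mu) = (-3, -2).

Step 2 — invert Sigma. det(Sigma) = 14·12 - (-2)² = 164.
  Sigma^{-1} = (1/det) · [[d, -b], [-b, a]] = [[0.0732, 0.0122],
 [0.0122, 0.0854]].

Step 3 — form the quadratic (x - mu)^T · Sigma^{-1} · (x - mu):
  Sigma^{-1} · (x - mu) = (-0.2439, -0.2073).
  (x - mu)^T · [Sigma^{-1} · (x - mu)] = (-3)·(-0.2439) + (-2)·(-0.2073) = 1.1463.

Step 4 — take square root: d = √(1.1463) ≈ 1.0707.

d(x, mu) = √(1.1463) ≈ 1.0707


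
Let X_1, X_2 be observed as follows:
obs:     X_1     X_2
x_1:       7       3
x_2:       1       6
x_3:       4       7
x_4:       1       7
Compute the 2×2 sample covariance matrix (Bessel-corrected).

Step 1 — column means:
  mean(X_1) = (7 + 1 + 4 + 1) / 4 = 13/4 = 3.25
  mean(X_2) = (3 + 6 + 7 + 7) / 4 = 23/4 = 5.75

Step 2 — sample covariance S[i,j] = (1/(n-1)) · Σ_k (x_{k,i} - mean_i) · (x_{k,j} - mean_j), with n-1 = 3.
  S[X_1,X_1] = ((3.75)·(3.75) + (-2.25)·(-2.25) + (0.75)·(0.75) + (-2.25)·(-2.25)) / 3 = 24.75/3 = 8.25
  S[X_1,X_2] = ((3.75)·(-2.75) + (-2.25)·(0.25) + (0.75)·(1.25) + (-2.25)·(1.25)) / 3 = -12.75/3 = -4.25
  S[X_2,X_2] = ((-2.75)·(-2.75) + (0.25)·(0.25) + (1.25)·(1.25) + (1.25)·(1.25)) / 3 = 10.75/3 = 3.5833

S is symmetric (S[j,i] = S[i,j]). Assembling:

S = [[8.25, -4.25],
 [-4.25, 3.5833]]


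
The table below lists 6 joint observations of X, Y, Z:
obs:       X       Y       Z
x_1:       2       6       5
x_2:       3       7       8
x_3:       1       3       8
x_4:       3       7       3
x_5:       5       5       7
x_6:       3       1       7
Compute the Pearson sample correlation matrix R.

Step 1 — column means:
  mean(X) = (2 + 3 + 1 + 3 + 5 + 3) / 6 = 17/6 = 2.8333
  mean(Y) = (6 + 7 + 3 + 7 + 5 + 1) / 6 = 29/6 = 4.8333
  mean(Z) = (5 + 8 + 8 + 3 + 7 + 7) / 6 = 38/6 = 6.3333

Step 2 — sample variances and covariances s[i,j] = (1/(n-1)) · Σ_k (x_{k,i} - mean_i) · (x_{k,j} - mean_j), with n-1 = 5:
  s[X,X] = ((-0.8333)·(-0.8333) + (0.1667)·(0.1667) + (-1.8333)·(-1.8333) + (0.1667)·(0.1667) + (2.1667)·(2.1667) + (0.1667)·(0.1667)) / 5 = 8.8333/5 = 1.7667
  s[X,Y] = ((-0.8333)·(1.1667) + (0.1667)·(2.1667) + (-1.8333)·(-1.8333) + (0.1667)·(2.1667) + (2.1667)·(0.1667) + (0.1667)·(-3.8333)) / 5 = 2.8333/5 = 0.5667
  s[X,Z] = ((-0.8333)·(-1.3333) + (0.1667)·(1.6667) + (-1.8333)·(1.6667) + (0.1667)·(-3.3333) + (2.1667)·(0.6667) + (0.1667)·(0.6667)) / 5 = -0.6667/5 = -0.1333
  s[Y,Y] = ((1.1667)·(1.1667) + (2.1667)·(2.1667) + (-1.8333)·(-1.8333) + (2.1667)·(2.1667) + (0.1667)·(0.1667) + (-3.8333)·(-3.8333)) / 5 = 28.8333/5 = 5.7667
  s[Y,Z] = ((1.1667)·(-1.3333) + (2.1667)·(1.6667) + (-1.8333)·(1.6667) + (2.1667)·(-3.3333) + (0.1667)·(0.6667) + (-3.8333)·(0.6667)) / 5 = -10.6667/5 = -2.1333
  s[Z,Z] = ((-1.3333)·(-1.3333) + (1.6667)·(1.6667) + (1.6667)·(1.6667) + (-3.3333)·(-3.3333) + (0.6667)·(0.6667) + (0.6667)·(0.6667)) / 5 = 19.3333/5 = 3.8667
  Sample standard deviations s_i = √(s[i,i]):
  s(X) = √(1.7667) = 1.3292
  s(Y) = √(5.7667) = 2.4014
  s(Z) = √(3.8667) = 1.9664

Step 3 — r_{ij} = s_{ij} / (s_i · s_j):
  r[X,X] = 1 (diagonal).
  r[X,Y] = 0.5667 / (1.3292 · 2.4014) = 0.5667 / 3.1918 = 0.1775
  r[X,Z] = -0.1333 / (1.3292 · 1.9664) = -0.1333 / 2.6136 = -0.051
  r[Y,Y] = 1 (diagonal).
  r[Y,Z] = -2.1333 / (2.4014 · 1.9664) = -2.1333 / 4.7221 = -0.4518
  r[Z,Z] = 1 (diagonal).

R is symmetric with unit diagonal. Assembling:

R = [[1, 0.1775, -0.051],
 [0.1775, 1, -0.4518],
 [-0.051, -0.4518, 1]]


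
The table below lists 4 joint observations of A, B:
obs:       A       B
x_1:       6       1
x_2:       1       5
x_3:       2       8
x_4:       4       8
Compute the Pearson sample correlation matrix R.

Step 1 — column means:
  mean(A) = (6 + 1 + 2 + 4) / 4 = 13/4 = 3.25
  mean(B) = (1 + 5 + 8 + 8) / 4 = 22/4 = 5.5

Step 2 — sample variances and covariances s[i,j] = (1/(n-1)) · Σ_k (x_{k,i} - mean_i) · (x_{k,j} - mean_j), with n-1 = 3:
  s[A,A] = ((2.75)·(2.75) + (-2.25)·(-2.25) + (-1.25)·(-1.25) + (0.75)·(0.75)) / 3 = 14.75/3 = 4.9167
  s[A,B] = ((2.75)·(-4.5) + (-2.25)·(-0.5) + (-1.25)·(2.5) + (0.75)·(2.5)) / 3 = -12.5/3 = -4.1667
  s[B,B] = ((-4.5)·(-4.5) + (-0.5)·(-0.5) + (2.5)·(2.5) + (2.5)·(2.5)) / 3 = 33/3 = 11
  Sample standard deviations s_i = √(s[i,i]):
  s(A) = √(4.9167) = 2.2174
  s(B) = √(11) = 3.3166

Step 3 — r_{ij} = s_{ij} / (s_i · s_j):
  r[A,A] = 1 (diagonal).
  r[A,B] = -4.1667 / (2.2174 · 3.3166) = -4.1667 / 7.3541 = -0.5666
  r[B,B] = 1 (diagonal).

R is symmetric with unit diagonal. Assembling:

R = [[1, -0.5666],
 [-0.5666, 1]]


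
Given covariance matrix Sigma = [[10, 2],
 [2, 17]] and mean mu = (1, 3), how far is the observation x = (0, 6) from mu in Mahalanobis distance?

Step 1 — centre the observation: (x - mu) = (-1, 3).

Step 2 — invert Sigma. det(Sigma) = 10·17 - (2)² = 166.
  Sigma^{-1} = (1/det) · [[d, -b], [-b, a]] = [[0.1024, -0.012],
 [-0.012, 0.0602]].

Step 3 — form the quadratic (x - mu)^T · Sigma^{-1} · (x - mu):
  Sigma^{-1} · (x - mu) = (-0.1386, 0.1928).
  (x - mu)^T · [Sigma^{-1} · (x - mu)] = (-1)·(-0.1386) + (3)·(0.1928) = 0.7169.

Step 4 — take square root: d = √(0.7169) ≈ 0.8467.

d(x, mu) = √(0.7169) ≈ 0.8467


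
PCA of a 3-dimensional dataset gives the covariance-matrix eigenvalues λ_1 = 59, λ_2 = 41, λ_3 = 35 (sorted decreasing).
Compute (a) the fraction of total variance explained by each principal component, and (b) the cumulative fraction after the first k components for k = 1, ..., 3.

Step 1 — total variance = trace(Sigma) = Σ λ_i = 59 + 41 + 35 = 135.

Step 2 — fraction explained by component i = λ_i / Σ λ:
  PC1: 59/135 = 0.437
  PC2: 41/135 = 0.3037
  PC3: 35/135 = 0.2593

Step 3 — cumulative fraction after k components = (λ_1 + ... + λ_k) / Σ λ:
  k = 1: 59/135 = 0.437
  k = 2: (59 + 41)/135 = 100/135 = 0.7407
  k = 3: (59 + 41 + 35)/135 = 135/135 = 1

Summary (fraction, with percent):

explained: PC1 0.437 (43.7%), PC2 0.3037 (30.37%), PC3 0.2593 (25.93%);  cumulative: 0.437, 0.7407, 1


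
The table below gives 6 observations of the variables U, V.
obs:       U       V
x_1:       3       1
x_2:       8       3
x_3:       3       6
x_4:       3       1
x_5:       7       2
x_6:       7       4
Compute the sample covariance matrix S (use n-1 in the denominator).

Step 1 — column means:
  mean(U) = (3 + 8 + 3 + 3 + 7 + 7) / 6 = 31/6 = 5.1667
  mean(V) = (1 + 3 + 6 + 1 + 2 + 4) / 6 = 17/6 = 2.8333

Step 2 — sample covariance S[i,j] = (1/(n-1)) · Σ_k (x_{k,i} - mean_i) · (x_{k,j} - mean_j), with n-1 = 5.
  S[U,U] = ((-2.1667)·(-2.1667) + (2.8333)·(2.8333) + (-2.1667)·(-2.1667) + (-2.1667)·(-2.1667) + (1.8333)·(1.8333) + (1.8333)·(1.8333)) / 5 = 28.8333/5 = 5.7667
  S[U,V] = ((-2.1667)·(-1.8333) + (2.8333)·(0.1667) + (-2.1667)·(3.1667) + (-2.1667)·(-1.8333) + (1.8333)·(-0.8333) + (1.8333)·(1.1667)) / 5 = 2.1667/5 = 0.4333
  S[V,V] = ((-1.8333)·(-1.8333) + (0.1667)·(0.1667) + (3.1667)·(3.1667) + (-1.8333)·(-1.8333) + (-0.8333)·(-0.8333) + (1.1667)·(1.1667)) / 5 = 18.8333/5 = 3.7667

S is symmetric (S[j,i] = S[i,j]). Assembling:

S = [[5.7667, 0.4333],
 [0.4333, 3.7667]]


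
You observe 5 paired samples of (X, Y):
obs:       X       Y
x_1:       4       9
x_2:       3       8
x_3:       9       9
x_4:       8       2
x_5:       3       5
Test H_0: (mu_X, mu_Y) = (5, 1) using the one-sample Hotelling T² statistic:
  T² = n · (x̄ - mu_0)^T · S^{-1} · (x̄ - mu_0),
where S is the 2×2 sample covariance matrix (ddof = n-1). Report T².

Step 1 — sample mean vector:
  mean(X) = (4 + 3 + 9 + 8 + 3) / 5 = 27/5 = 5.4
  mean(Y) = (9 + 8 + 9 + 2 + 5) / 5 = 33/5 = 6.6
  x̄ = (5.4, 6.6),  deviation x̄ - mu_0 = (5.4, 6.6) - (5, 1) = (0.4, 5.6).

Step 2 — sample covariance matrix, S[i,j] = (1/(n-1)) · Σ_k (x_{k,i} - mean_i) · (x_{k,j} - mean_j), divisor n-1 = 4:
  S[X,X] = ((-1.4)·(-1.4) + (-2.4)·(-2.4) + (3.6)·(3.6) + (2.6)·(2.6) + (-2.4)·(-2.4)) / 4 = 33.2/4 = 8.3
  S[X,Y] = ((-1.4)·(2.4) + (-2.4)·(1.4) + (3.6)·(2.4) + (2.6)·(-4.6) + (-2.4)·(-1.6)) / 4 = -6.2/4 = -1.55
  S[Y,Y] = ((2.4)·(2.4) + (1.4)·(1.4) + (2.4)·(2.4) + (-4.6)·(-4.6) + (-1.6)·(-1.6)) / 4 = 37.2/4 = 9.3
  S = [[8.3, -1.55],
 [-1.55, 9.3]].

Step 3 — invert S. det(S) = 8.3·9.3 - (-1.55)² = 74.7875.
  S^{-1} = (1/det) · [[d, -b], [-b, a]] = [[0.1244, 0.0207],
 [0.0207, 0.111]].

Step 4 — quadratic form (x̄ - mu_0)^T · S^{-1} · (x̄ - mu_0):
  S^{-1} · (x̄ - mu_0) = (0.1658, 0.6298),
  (x̄ - mu_0)^T · [...] = (0.4)·(0.1658) + (5.6)·(0.6298) = 3.5931.

Step 5 — scale by n: T² = 5 · 3.5931 = 17.9656.

T² ≈ 17.9656


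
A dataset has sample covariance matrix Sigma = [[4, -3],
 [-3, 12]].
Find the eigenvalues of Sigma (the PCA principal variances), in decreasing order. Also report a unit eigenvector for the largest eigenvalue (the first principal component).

Step 1 — characteristic polynomial of 2×2 Sigma:
  det(Sigma - λI) = λ² - trace · λ + det = 0.
  trace = 4 + 12 = 16, det = 4·12 - (-3)² = 39.
Step 2 — discriminant:
  Δ = trace² - 4·det = 256 - 156 = 100.
Step 3 — eigenvalues:
  λ = (trace ± √Δ)/2 = (16 ± 10)/2,
  λ_1 = 13,  λ_2 = 3.

Step 4 — unit eigenvector for λ_1: solve (Sigma - λ_1 I)v = 0. First row:
  (4 - 13)·v_x + (-3)·v_y = 0, i.e. (-9)·v_x + (-3)·v_y = 0,
  so v ∝ (b, λ_1 - a) = (-3, 9); multiply by -1 so the first entry is positive: u = (3, -9).
  ||u|| = √((3)² + (-9)²) = √(90) ≈ 9.4868,
  v_1 = u/||u|| ≈ (0.3162, -0.9487) (||v_1|| = 1).

λ_1 = 13,  λ_2 = 3;  v_1 ≈ (0.3162, -0.9487)


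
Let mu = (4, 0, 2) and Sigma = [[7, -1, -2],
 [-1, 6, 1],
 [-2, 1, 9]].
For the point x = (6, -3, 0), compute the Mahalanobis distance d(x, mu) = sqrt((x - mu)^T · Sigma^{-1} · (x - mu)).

Step 1 — centre the observation: (x - mu) = (2, -3, -2).

Step 2 — invert Sigma (cofactor / det for 3×3, or solve directly):
  Sigma^{-1} = [[0.155, 0.0205, 0.0322],
 [0.0205, 0.1725, -0.0146],
 [0.0322, -0.0146, 0.1199]].

Step 3 — form the quadratic (x - mu)^T · Sigma^{-1} · (x - mu):
  Sigma^{-1} · (x - mu) = (0.1842, -0.4474, -0.1316).
  (x - mu)^T · [Sigma^{-1} · (x - mu)] = (2)·(0.1842) + (-3)·(-0.4474) + (-2)·(-0.1316) = 1.9737.

Step 4 — take square root: d = √(1.9737) ≈ 1.4049.

d(x, mu) = √(1.9737) ≈ 1.4049


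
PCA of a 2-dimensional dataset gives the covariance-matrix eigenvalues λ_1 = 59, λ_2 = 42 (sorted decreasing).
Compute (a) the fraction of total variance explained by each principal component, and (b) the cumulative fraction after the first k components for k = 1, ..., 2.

Step 1 — total variance = trace(Sigma) = Σ λ_i = 59 + 42 = 101.

Step 2 — fraction explained by component i = λ_i / Σ λ:
  PC1: 59/101 = 0.5842
  PC2: 42/101 = 0.4158

Step 3 — cumulative fraction after k components = (λ_1 + ... + λ_k) / Σ λ:
  k = 1: 59/101 = 0.5842
  k = 2: (59 + 42)/101 = 101/101 = 1

Summary (fraction, with percent):

explained: PC1 0.5842 (58.42%), PC2 0.4158 (41.58%);  cumulative: 0.5842, 1


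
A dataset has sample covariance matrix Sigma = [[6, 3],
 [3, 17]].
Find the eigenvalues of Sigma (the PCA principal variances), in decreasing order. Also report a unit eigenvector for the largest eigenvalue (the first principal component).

Step 1 — characteristic polynomial of 2×2 Sigma:
  det(Sigma - λI) = λ² - trace · λ + det = 0.
  trace = 6 + 17 = 23, det = 6·17 - (3)² = 93.
Step 2 — discriminant:
  Δ = trace² - 4·det = 529 - 372 = 157.
Step 3 — eigenvalues:
  λ = (trace ± √Δ)/2 = (23 ± 12.53)/2,
  λ_1 = 17.765,  λ_2 = 5.235.

Step 4 — unit eigenvector for λ_1: solve (Sigma - λ_1 I)v = 0. First row:
  (6 - 17.765)·v_x + (3)·v_y = 0, i.e. (-11.765)·v_x + (3)·v_y = 0,
  so v ∝ (b, λ_1 - a) = (3, 11.765) = u.
  ||u|| = √((3)² + (11.765)²) = √(147.4148) ≈ 12.1414,
  v_1 = u/||u|| ≈ (0.2471, 0.969) (||v_1|| = 1).

λ_1 = 17.765,  λ_2 = 5.235;  v_1 ≈ (0.2471, 0.969)


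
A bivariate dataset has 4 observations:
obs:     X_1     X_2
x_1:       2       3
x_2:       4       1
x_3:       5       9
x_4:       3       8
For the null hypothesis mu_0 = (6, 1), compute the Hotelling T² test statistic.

Step 1 — sample mean vector:
  mean(X_1) = (2 + 4 + 5 + 3) / 4 = 14/4 = 3.5
  mean(X_2) = (3 + 1 + 9 + 8) / 4 = 21/4 = 5.25
  x̄ = (3.5, 5.25),  deviation x̄ - mu_0 = (3.5, 5.25) - (6, 1) = (-2.5, 4.25).

Step 2 — sample covariance matrix, S[i,j] = (1/(n-1)) · Σ_k (x_{k,i} - mean_i) · (x_{k,j} - mean_j), divisor n-1 = 3:
  S[X_1,X_1] = ((-1.5)·(-1.5) + (0.5)·(0.5) + (1.5)·(1.5) + (-0.5)·(-0.5)) / 3 = 5/3 = 1.6667
  S[X_1,X_2] = ((-1.5)·(-2.25) + (0.5)·(-4.25) + (1.5)·(3.75) + (-0.5)·(2.75)) / 3 = 5.5/3 = 1.8333
  S[X_2,X_2] = ((-2.25)·(-2.25) + (-4.25)·(-4.25) + (3.75)·(3.75) + (2.75)·(2.75)) / 3 = 44.75/3 = 14.9167
  S = [[1.6667, 1.8333],
 [1.8333, 14.9167]].

Step 3 — invert S. det(S) = 1.6667·14.9167 - (1.8333)² = 21.5.
  S^{-1} = (1/det) · [[d, -b], [-b, a]] = [[0.6938, -0.0853],
 [-0.0853, 0.0775]].

Step 4 — quadratic form (x̄ - mu_0)^T · S^{-1} · (x̄ - mu_0):
  S^{-1} · (x̄ - mu_0) = (-2.0969, 0.5426),
  (x̄ - mu_0)^T · [...] = (-2.5)·(-2.0969) + (4.25)·(0.5426) = 7.5484.

Step 5 — scale by n: T² = 4 · 7.5484 = 30.1938.

T² ≈ 30.1938


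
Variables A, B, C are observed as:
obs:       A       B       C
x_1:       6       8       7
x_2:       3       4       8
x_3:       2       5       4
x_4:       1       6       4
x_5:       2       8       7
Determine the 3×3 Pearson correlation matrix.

Step 1 — column means:
  mean(A) = (6 + 3 + 2 + 1 + 2) / 5 = 14/5 = 2.8
  mean(B) = (8 + 4 + 5 + 6 + 8) / 5 = 31/5 = 6.2
  mean(C) = (7 + 8 + 4 + 4 + 7) / 5 = 30/5 = 6

Step 2 — sample variances and covariances s[i,j] = (1/(n-1)) · Σ_k (x_{k,i} - mean_i) · (x_{k,j} - mean_j), with n-1 = 4:
  s[A,A] = ((3.2)·(3.2) + (0.2)·(0.2) + (-0.8)·(-0.8) + (-1.8)·(-1.8) + (-0.8)·(-0.8)) / 4 = 14.8/4 = 3.7
  s[A,B] = ((3.2)·(1.8) + (0.2)·(-2.2) + (-0.8)·(-1.2) + (-1.8)·(-0.2) + (-0.8)·(1.8)) / 4 = 5.2/4 = 1.3
  s[A,C] = ((3.2)·(1) + (0.2)·(2) + (-0.8)·(-2) + (-1.8)·(-2) + (-0.8)·(1)) / 4 = 8/4 = 2
  s[B,B] = ((1.8)·(1.8) + (-2.2)·(-2.2) + (-1.2)·(-1.2) + (-0.2)·(-0.2) + (1.8)·(1.8)) / 4 = 12.8/4 = 3.2
  s[B,C] = ((1.8)·(1) + (-2.2)·(2) + (-1.2)·(-2) + (-0.2)·(-2) + (1.8)·(1)) / 4 = 2/4 = 0.5
  s[C,C] = ((1)·(1) + (2)·(2) + (-2)·(-2) + (-2)·(-2) + (1)·(1)) / 4 = 14/4 = 3.5
  Sample standard deviations s_i = √(s[i,i]):
  s(A) = √(3.7) = 1.9235
  s(B) = √(3.2) = 1.7889
  s(C) = √(3.5) = 1.8708

Step 3 — r_{ij} = s_{ij} / (s_i · s_j):
  r[A,A] = 1 (diagonal).
  r[A,B] = 1.3 / (1.9235 · 1.7889) = 1.3 / 3.4409 = 0.3778
  r[A,C] = 2 / (1.9235 · 1.8708) = 2 / 3.5986 = 0.5558
  r[B,B] = 1 (diagonal).
  r[B,C] = 0.5 / (1.7889 · 1.8708) = 0.5 / 3.3466 = 0.1494
  r[C,C] = 1 (diagonal).

R is symmetric with unit diagonal. Assembling:

R = [[1, 0.3778, 0.5558],
 [0.3778, 1, 0.1494],
 [0.5558, 0.1494, 1]]


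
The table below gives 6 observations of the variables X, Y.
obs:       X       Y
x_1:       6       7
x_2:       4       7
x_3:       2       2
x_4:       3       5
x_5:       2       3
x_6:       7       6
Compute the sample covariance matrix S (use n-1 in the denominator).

Step 1 — column means:
  mean(X) = (6 + 4 + 2 + 3 + 2 + 7) / 6 = 24/6 = 4
  mean(Y) = (7 + 7 + 2 + 5 + 3 + 6) / 6 = 30/6 = 5

Step 2 — sample covariance S[i,j] = (1/(n-1)) · Σ_k (x_{k,i} - mean_i) · (x_{k,j} - mean_j), with n-1 = 5.
  S[X,X] = ((2)·(2) + (0)·(0) + (-2)·(-2) + (-1)·(-1) + (-2)·(-2) + (3)·(3)) / 5 = 22/5 = 4.4
  S[X,Y] = ((2)·(2) + (0)·(2) + (-2)·(-3) + (-1)·(0) + (-2)·(-2) + (3)·(1)) / 5 = 17/5 = 3.4
  S[Y,Y] = ((2)·(2) + (2)·(2) + (-3)·(-3) + (0)·(0) + (-2)·(-2) + (1)·(1)) / 5 = 22/5 = 4.4

S is symmetric (S[j,i] = S[i,j]). Assembling:

S = [[4.4, 3.4],
 [3.4, 4.4]]


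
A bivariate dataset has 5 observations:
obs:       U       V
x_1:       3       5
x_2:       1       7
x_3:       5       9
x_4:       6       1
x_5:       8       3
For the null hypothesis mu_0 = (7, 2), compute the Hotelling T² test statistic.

Step 1 — sample mean vector:
  mean(U) = (3 + 1 + 5 + 6 + 8) / 5 = 23/5 = 4.6
  mean(V) = (5 + 7 + 9 + 1 + 3) / 5 = 25/5 = 5
  x̄ = (4.6, 5),  deviation x̄ - mu_0 = (4.6, 5) - (7, 2) = (-2.4, 3).

Step 2 — sample covariance matrix, S[i,j] = (1/(n-1)) · Σ_k (x_{k,i} - mean_i) · (x_{k,j} - mean_j), divisor n-1 = 4:
  S[U,U] = ((-1.6)·(-1.6) + (-3.6)·(-3.6) + (0.4)·(0.4) + (1.4)·(1.4) + (3.4)·(3.4)) / 4 = 29.2/4 = 7.3
  S[U,V] = ((-1.6)·(0) + (-3.6)·(2) + (0.4)·(4) + (1.4)·(-4) + (3.4)·(-2)) / 4 = -18/4 = -4.5
  S[V,V] = ((0)·(0) + (2)·(2) + (4)·(4) + (-4)·(-4) + (-2)·(-2)) / 4 = 40/4 = 10
  S = [[7.3, -4.5],
 [-4.5, 10]].

Step 3 — invert S. det(S) = 7.3·10 - (-4.5)² = 52.75.
  S^{-1} = (1/det) · [[d, -b], [-b, a]] = [[0.1896, 0.0853],
 [0.0853, 0.1384]].

Step 4 — quadratic form (x̄ - mu_0)^T · S^{-1} · (x̄ - mu_0):
  S^{-1} · (x̄ - mu_0) = (-0.1991, 0.2104),
  (x̄ - mu_0)^T · [...] = (-2.4)·(-0.1991) + (3)·(0.2104) = 1.109.

Step 5 — scale by n: T² = 5 · 1.109 = 5.545.

T² ≈ 5.545


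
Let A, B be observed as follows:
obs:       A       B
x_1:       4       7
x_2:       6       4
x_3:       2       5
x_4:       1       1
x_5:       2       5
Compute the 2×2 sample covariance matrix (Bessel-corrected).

Step 1 — column means:
  mean(A) = (4 + 6 + 2 + 1 + 2) / 5 = 15/5 = 3
  mean(B) = (7 + 4 + 5 + 1 + 5) / 5 = 22/5 = 4.4

Step 2 — sample covariance S[i,j] = (1/(n-1)) · Σ_k (x_{k,i} - mean_i) · (x_{k,j} - mean_j), with n-1 = 4.
  S[A,A] = ((1)·(1) + (3)·(3) + (-1)·(-1) + (-2)·(-2) + (-1)·(-1)) / 4 = 16/4 = 4
  S[A,B] = ((1)·(2.6) + (3)·(-0.4) + (-1)·(0.6) + (-2)·(-3.4) + (-1)·(0.6)) / 4 = 7/4 = 1.75
  S[B,B] = ((2.6)·(2.6) + (-0.4)·(-0.4) + (0.6)·(0.6) + (-3.4)·(-3.4) + (0.6)·(0.6)) / 4 = 19.2/4 = 4.8

S is symmetric (S[j,i] = S[i,j]). Assembling:

S = [[4, 1.75],
 [1.75, 4.8]]


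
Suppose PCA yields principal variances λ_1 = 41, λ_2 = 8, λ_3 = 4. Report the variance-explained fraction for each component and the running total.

Step 1 — total variance = trace(Sigma) = Σ λ_i = 41 + 8 + 4 = 53.

Step 2 — fraction explained by component i = λ_i / Σ λ:
  PC1: 41/53 = 0.7736
  PC2: 8/53 = 0.1509
  PC3: 4/53 = 0.0755

Step 3 — cumulative fraction after k components = (λ_1 + ... + λ_k) / Σ λ:
  k = 1: 41/53 = 0.7736
  k = 2: (41 + 8)/53 = 49/53 = 0.9245
  k = 3: (41 + 8 + 4)/53 = 53/53 = 1

Summary (fraction, with percent):

explained: PC1 0.7736 (77.36%), PC2 0.1509 (15.09%), PC3 0.0755 (7.55%);  cumulative: 0.7736, 0.9245, 1


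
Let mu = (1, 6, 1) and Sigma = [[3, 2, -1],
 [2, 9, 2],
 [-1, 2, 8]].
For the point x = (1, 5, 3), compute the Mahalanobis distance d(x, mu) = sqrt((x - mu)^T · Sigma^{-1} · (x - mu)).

Step 1 — centre the observation: (x - mu) = (0, -1, 2).

Step 2 — invert Sigma (cofactor / det for 3×3, or solve directly):
  Sigma^{-1} = [[0.4387, -0.1161, 0.0839],
 [-0.1161, 0.1484, -0.0516],
 [0.0839, -0.0516, 0.1484]].

Step 3 — form the quadratic (x - mu)^T · Sigma^{-1} · (x - mu):
  Sigma^{-1} · (x - mu) = (0.2839, -0.2516, 0.3484).
  (x - mu)^T · [Sigma^{-1} · (x - mu)] = (0)·(0.2839) + (-1)·(-0.2516) + (2)·(0.3484) = 0.9484.

Step 4 — take square root: d = √(0.9484) ≈ 0.9739.

d(x, mu) = √(0.9484) ≈ 0.9739


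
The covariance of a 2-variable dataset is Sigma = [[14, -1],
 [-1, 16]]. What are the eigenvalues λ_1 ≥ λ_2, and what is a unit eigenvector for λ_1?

Step 1 — characteristic polynomial of 2×2 Sigma:
  det(Sigma - λI) = λ² - trace · λ + det = 0.
  trace = 14 + 16 = 30, det = 14·16 - (-1)² = 223.
Step 2 — discriminant:
  Δ = trace² - 4·det = 900 - 892 = 8.
Step 3 — eigenvalues:
  λ = (trace ± √Δ)/2 = (30 ± 2.8284)/2,
  λ_1 = 16.4142,  λ_2 = 13.5858.

Step 4 — unit eigenvector for λ_1: solve (Sigma - λ_1 I)v = 0. First row:
  (14 - 16.4142)·v_x + (-1)·v_y = 0, i.e. (-2.4142)·v_x + (-1)·v_y = 0,
  so v ∝ (b, λ_1 - a) = (-1, 2.4142); multiply by -1 so the first entry is positive: u = (1, -2.4142).
  ||u|| = √((1)² + (-2.4142)²) = √(6.8284) ≈ 2.6131,
  v_1 = u/||u|| ≈ (0.3827, -0.9239) (||v_1|| = 1).

λ_1 = 16.4142,  λ_2 = 13.5858;  v_1 ≈ (0.3827, -0.9239)
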